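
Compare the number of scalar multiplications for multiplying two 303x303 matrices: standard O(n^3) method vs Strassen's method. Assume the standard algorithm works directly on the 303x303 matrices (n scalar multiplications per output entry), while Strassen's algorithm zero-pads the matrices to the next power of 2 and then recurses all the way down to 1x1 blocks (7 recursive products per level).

Matrix multiplication for 303x303 matrices:

Strassen's algorithm requires power-of-2 dimensions. Pad 303x303 to 512x512 (next power of 2).

Standard algorithm: 303^3 = 27818127 multiplications
Strassen's algorithm: 7^(log2(512)) = 7^9 = 40353607 multiplications
Difference: 27818127 - 40353607 = -12535480 (Strassen uses MORE here due to padding overhead — for small or just-over-power-of-2 n, padding can outweigh the per-level savings)

Standard: 27818127 multiplications (303^3). Strassen: 40353607 multiplications (7^9, after padding to 512x512). Strassen reduces 8 recursive multiplications to 7 at each level.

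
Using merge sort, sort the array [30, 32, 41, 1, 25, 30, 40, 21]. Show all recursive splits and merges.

Merge sort trace:

Split: [30, 32, 41, 1, 25, 30, 40, 21] -> [30, 32, 41, 1] and [25, 30, 40, 21]
  Split: [30, 32, 41, 1] -> [30, 32] and [41, 1]
    Split: [30, 32] -> [30] and [32]
    Merge: [30] + [32] -> [30, 32]
    Split: [41, 1] -> [41] and [1]
    Merge: [41] + [1] -> [1, 41]
  Merge: [30, 32] + [1, 41] -> [1, 30, 32, 41]
  Split: [25, 30, 40, 21] -> [25, 30] and [40, 21]
    Split: [25, 30] -> [25] and [30]
    Merge: [25] + [30] -> [25, 30]
    Split: [40, 21] -> [40] and [21]
    Merge: [40] + [21] -> [21, 40]
  Merge: [25, 30] + [21, 40] -> [21, 25, 30, 40]
Merge: [1, 30, 32, 41] + [21, 25, 30, 40] -> [1, 21, 25, 30, 30, 32, 40, 41]

Final sorted array: [1, 21, 25, 30, 30, 32, 40, 41]

The merge sort proceeds by recursively splitting the array and merging sorted halves.
After all merges, the sorted array is [1, 21, 25, 30, 30, 32, 40, 41].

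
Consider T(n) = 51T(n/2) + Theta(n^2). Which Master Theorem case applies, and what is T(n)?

Master Theorem for T(n) = 51T(n/2) + O(n^2):

a = 51, b = 2, c = 2
log_b(a) = log_2(51) = 5.6724

Case 1: c = 2 < log_2(51) = 5.6724
T(n) = O(n^(log_2 51))

For T(n) = 51T(n/2) + O(n^2): log_2(51) = 5.6724. This is Case 1 of the Master Theorem (c < log_b(a), work dominated by leaves), giving O(n^(log_2 51)).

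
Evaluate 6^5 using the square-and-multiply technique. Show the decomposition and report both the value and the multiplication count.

Computing 6^5 by squaring (build up from 6^1; each line after the first costs one multiplication):

6^1 = 6
6^2 = (6^1)^2 = 6^2 = 36
6^4 = (6^2)^2 = 36^2 = 1296
6^5 = 6 * 6^4 = 6 * 1296 = 7776

Result: 7776
Multiplications needed: 3 (3 lines after 6^1)

6^5 = 7776. Using exponentiation by squaring, this requires 3 multiplications. The key idea: if the exponent is even, square the half-power; if odd, multiply by the base once.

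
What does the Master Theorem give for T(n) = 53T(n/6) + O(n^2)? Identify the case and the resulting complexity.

Master Theorem for T(n) = 53T(n/6) + O(n^2):

a = 53, b = 6, c = 2
log_b(a) = log_6(53) = 2.2159

Case 1: c = 2 < log_6(53) = 2.2159
T(n) = O(n^(log_6 53))

For T(n) = 53T(n/6) + O(n^2): log_6(53) = 2.2159. This is Case 1 of the Master Theorem (c < log_b(a), work dominated by leaves), giving O(n^(log_6 53)).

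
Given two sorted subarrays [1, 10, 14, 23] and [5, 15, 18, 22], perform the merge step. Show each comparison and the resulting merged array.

Merging process:

Compare 1 vs 5: take 1 from left. Merged: [1]
Compare 10 vs 5: take 5 from right. Merged: [1, 5]
Compare 10 vs 15: take 10 from left. Merged: [1, 5, 10]
Compare 14 vs 15: take 14 from left. Merged: [1, 5, 10, 14]
Compare 23 vs 15: take 15 from right. Merged: [1, 5, 10, 14, 15]
Compare 23 vs 18: take 18 from right. Merged: [1, 5, 10, 14, 15, 18]
Compare 23 vs 22: take 22 from right. Merged: [1, 5, 10, 14, 15, 18, 22]
Append remaining from left: [23]. Merged: [1, 5, 10, 14, 15, 18, 22, 23]

Final merged array: [1, 5, 10, 14, 15, 18, 22, 23]
Total comparisons: 7

The merged array is [1, 5, 10, 14, 15, 18, 22, 23], requiring 7 comparisons. The merge step runs in O(n) time where n is the total number of elements.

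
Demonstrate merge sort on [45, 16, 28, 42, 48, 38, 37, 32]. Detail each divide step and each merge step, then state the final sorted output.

Merge sort trace:

Split: [45, 16, 28, 42, 48, 38, 37, 32] -> [45, 16, 28, 42] and [48, 38, 37, 32]
  Split: [45, 16, 28, 42] -> [45, 16] and [28, 42]
    Split: [45, 16] -> [45] and [16]
    Merge: [45] + [16] -> [16, 45]
    Split: [28, 42] -> [28] and [42]
    Merge: [28] + [42] -> [28, 42]
  Merge: [16, 45] + [28, 42] -> [16, 28, 42, 45]
  Split: [48, 38, 37, 32] -> [48, 38] and [37, 32]
    Split: [48, 38] -> [48] and [38]
    Merge: [48] + [38] -> [38, 48]
    Split: [37, 32] -> [37] and [32]
    Merge: [37] + [32] -> [32, 37]
  Merge: [38, 48] + [32, 37] -> [32, 37, 38, 48]
Merge: [16, 28, 42, 45] + [32, 37, 38, 48] -> [16, 28, 32, 37, 38, 42, 45, 48]

Final sorted array: [16, 28, 32, 37, 38, 42, 45, 48]

The merge sort proceeds by recursively splitting the array and merging sorted halves.
After all merges, the sorted array is [16, 28, 32, 37, 38, 42, 45, 48].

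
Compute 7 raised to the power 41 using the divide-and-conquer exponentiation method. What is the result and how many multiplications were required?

Computing 7^41 by squaring (build up from 7^1; each line after the first costs one multiplication):

7^1 = 7
7^2 = (7^1)^2 = 7^2 = 49
7^4 = (7^2)^2 = 49^2 = 2401
7^5 = 7 * 7^4 = 7 * 2401 = 16807
7^10 = (7^5)^2 = 16807^2 = 282475249
7^20 = (7^10)^2 = 282475249^2 = 79792266297612001
7^40 = (7^20)^2 = 79792266297612001^2 = 6366805760909027985741435139224001
7^41 = 7 * 7^40 = 7 * 6366805760909027985741435139224001 = 44567640326363195900190045974568007

Result: 44567640326363195900190045974568007
Multiplications needed: 7 (7 lines after 7^1)

7^41 = 44567640326363195900190045974568007. Using exponentiation by squaring, this requires 7 multiplications. The key idea: if the exponent is even, square the half-power; if odd, multiply by the base once.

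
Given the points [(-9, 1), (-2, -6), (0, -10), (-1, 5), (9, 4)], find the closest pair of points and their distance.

Computing all pairwise distances among 5 points:

d((-9, 1), (-2, -6)) = 9.8995
d((-9, 1), (0, -10)) = 14.2127
d((-9, 1), (-1, 5)) = 8.9443
d((-9, 1), (9, 4)) = 18.2483
d((-2, -6), (0, -10)) = 4.4721 <-- minimum
d((-2, -6), (-1, 5)) = 11.0454
d((-2, -6), (9, 4)) = 14.8661
d((0, -10), (-1, 5)) = 15.0333
d((0, -10), (9, 4)) = 16.6433
d((-1, 5), (9, 4)) = 10.0499

Closest pair: (-2, -6) and (0, -10) with distance 4.4721

The closest pair is (-2, -6) and (0, -10) with Euclidean distance 4.4721. For 5 points, brute-force pairwise comparison is shown above. For large n, the divide-and-conquer algorithm (sort by x, recurse on halves, check the dividing strip) achieves O(n log n).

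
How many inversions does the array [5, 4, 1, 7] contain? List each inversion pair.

Finding inversions in [5, 4, 1, 7]:

(0, 1): arr[0]=5 > arr[1]=4
(0, 2): arr[0]=5 > arr[2]=1
(1, 2): arr[1]=4 > arr[2]=1

Total inversions: 3

The array has 3 inversion(s): (0,1), (0,2), (1,2). Each pair (i,j) satisfies i < j and arr[i] > arr[j].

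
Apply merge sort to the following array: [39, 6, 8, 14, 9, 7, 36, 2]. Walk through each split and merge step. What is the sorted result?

Merge sort trace:

Split: [39, 6, 8, 14, 9, 7, 36, 2] -> [39, 6, 8, 14] and [9, 7, 36, 2]
  Split: [39, 6, 8, 14] -> [39, 6] and [8, 14]
    Split: [39, 6] -> [39] and [6]
    Merge: [39] + [6] -> [6, 39]
    Split: [8, 14] -> [8] and [14]
    Merge: [8] + [14] -> [8, 14]
  Merge: [6, 39] + [8, 14] -> [6, 8, 14, 39]
  Split: [9, 7, 36, 2] -> [9, 7] and [36, 2]
    Split: [9, 7] -> [9] and [7]
    Merge: [9] + [7] -> [7, 9]
    Split: [36, 2] -> [36] and [2]
    Merge: [36] + [2] -> [2, 36]
  Merge: [7, 9] + [2, 36] -> [2, 7, 9, 36]
Merge: [6, 8, 14, 39] + [2, 7, 9, 36] -> [2, 6, 7, 8, 9, 14, 36, 39]

Final sorted array: [2, 6, 7, 8, 9, 14, 36, 39]

The merge sort proceeds by recursively splitting the array and merging sorted halves.
After all merges, the sorted array is [2, 6, 7, 8, 9, 14, 36, 39].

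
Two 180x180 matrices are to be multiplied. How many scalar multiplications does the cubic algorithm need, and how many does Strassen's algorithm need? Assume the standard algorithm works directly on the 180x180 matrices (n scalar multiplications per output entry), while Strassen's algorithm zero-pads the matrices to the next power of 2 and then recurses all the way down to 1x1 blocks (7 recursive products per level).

Matrix multiplication for 180x180 matrices:

Strassen's algorithm requires power-of-2 dimensions. Pad 180x180 to 256x256 (next power of 2).

Standard algorithm: 180^3 = 5832000 multiplications
Strassen's algorithm: 7^(log2(256)) = 7^8 = 5764801 multiplications
Savings: 5832000 - 5764801 = 67199 multiplications

Standard: 5832000 multiplications (180^3). Strassen: 5764801 multiplications (7^8, after padding to 256x256). Strassen reduces 8 recursive multiplications to 7 at each level.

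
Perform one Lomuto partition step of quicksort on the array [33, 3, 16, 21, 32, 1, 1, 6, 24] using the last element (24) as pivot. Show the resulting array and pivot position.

Lomuto partition with pivot = 24:

Initial array: [33, 3, 16, 21, 32, 1, 1, 6, 24]

arr[0]=33 > 24: no swap
arr[1]=3 <= 24: swap with position 0, array becomes [3, 33, 16, 21, 32, 1, 1, 6, 24]
arr[2]=16 <= 24: swap with position 1, array becomes [3, 16, 33, 21, 32, 1, 1, 6, 24]
arr[3]=21 <= 24: swap with position 2, array becomes [3, 16, 21, 33, 32, 1, 1, 6, 24]
arr[4]=32 > 24: no swap
arr[5]=1 <= 24: swap with position 3, array becomes [3, 16, 21, 1, 32, 33, 1, 6, 24]
arr[6]=1 <= 24: swap with position 4, array becomes [3, 16, 21, 1, 1, 33, 32, 6, 24]
arr[7]=6 <= 24: swap with position 5, array becomes [3, 16, 21, 1, 1, 6, 32, 33, 24]

Place pivot at position 6: [3, 16, 21, 1, 1, 6, 24, 33, 32]
Pivot position: 6

After partitioning with pivot 24, the array becomes [3, 16, 21, 1, 1, 6, 24, 33, 32]. The pivot is placed at index 6. All elements to the left of the pivot are <= 24, and all elements to the right are > 24.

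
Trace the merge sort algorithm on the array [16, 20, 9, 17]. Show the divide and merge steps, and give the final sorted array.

Merge sort trace:

Split: [16, 20, 9, 17] -> [16, 20] and [9, 17]
  Split: [16, 20] -> [16] and [20]
  Merge: [16] + [20] -> [16, 20]
  Split: [9, 17] -> [9] and [17]
  Merge: [9] + [17] -> [9, 17]
Merge: [16, 20] + [9, 17] -> [9, 16, 17, 20]

Final sorted array: [9, 16, 17, 20]

The merge sort proceeds by recursively splitting the array and merging sorted halves.
After all merges, the sorted array is [9, 16, 17, 20].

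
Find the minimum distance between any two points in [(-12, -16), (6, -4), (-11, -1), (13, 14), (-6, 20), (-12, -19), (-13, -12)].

Computing all pairwise distances among 7 points:

d((-12, -16), (6, -4)) = 21.6333
d((-12, -16), (-11, -1)) = 15.0333
d((-12, -16), (13, 14)) = 39.0512
d((-12, -16), (-6, 20)) = 36.4966
d((-12, -16), (-12, -19)) = 3.0 <-- minimum
d((-12, -16), (-13, -12)) = 4.1231
d((6, -4), (-11, -1)) = 17.2627
d((6, -4), (13, 14)) = 19.3132
d((6, -4), (-6, 20)) = 26.8328
d((6, -4), (-12, -19)) = 23.4307
d((6, -4), (-13, -12)) = 20.6155
d((-11, -1), (13, 14)) = 28.3019
d((-11, -1), (-6, 20)) = 21.587
d((-11, -1), (-12, -19)) = 18.0278
d((-11, -1), (-13, -12)) = 11.1803
d((13, 14), (-6, 20)) = 19.9249
d((13, 14), (-12, -19)) = 41.4005
d((13, 14), (-13, -12)) = 36.7696
d((-6, 20), (-12, -19)) = 39.4588
d((-6, 20), (-13, -12)) = 32.7567
d((-12, -19), (-13, -12)) = 7.0711

Closest pair: (-12, -16) and (-12, -19) with distance 3.0

The closest pair is (-12, -16) and (-12, -19) with Euclidean distance 3.0. For 7 points, brute-force pairwise comparison is shown above. For large n, the divide-and-conquer algorithm (sort by x, recurse on halves, check the dividing strip) achieves O(n log n).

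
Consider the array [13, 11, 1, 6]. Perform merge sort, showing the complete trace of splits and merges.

Merge sort trace:

Split: [13, 11, 1, 6] -> [13, 11] and [1, 6]
  Split: [13, 11] -> [13] and [11]
  Merge: [13] + [11] -> [11, 13]
  Split: [1, 6] -> [1] and [6]
  Merge: [1] + [6] -> [1, 6]
Merge: [11, 13] + [1, 6] -> [1, 6, 11, 13]

Final sorted array: [1, 6, 11, 13]

The merge sort proceeds by recursively splitting the array and merging sorted halves.
After all merges, the sorted array is [1, 6, 11, 13].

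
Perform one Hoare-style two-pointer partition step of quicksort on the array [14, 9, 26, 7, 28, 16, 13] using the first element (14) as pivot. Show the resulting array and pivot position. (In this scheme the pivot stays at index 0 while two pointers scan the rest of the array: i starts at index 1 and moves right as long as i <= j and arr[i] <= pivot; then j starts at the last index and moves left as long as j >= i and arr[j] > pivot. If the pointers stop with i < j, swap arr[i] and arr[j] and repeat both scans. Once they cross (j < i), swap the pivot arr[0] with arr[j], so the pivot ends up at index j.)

Hoare-style two-pointer partition with pivot = 14:

Initial array: [14, 9, 26, 7, 28, 16, 13]

Pointers start at i = 1, j = 6.
i stops at index 2 (arr[2]=26 > 14), j stops at index 6 (arr[6]=13 <= 14): swap arr[2] and arr[6], array becomes [14, 9, 13, 7, 28, 16, 26]
i ends at 4, j ends at 3: the pointers have crossed (j < i), so scanning stops.

Swap pivot arr[0] with arr[3] to place pivot at position 3: [7, 9, 13, 14, 28, 16, 26]
Pivot position: 3

After partitioning with pivot 14, the array becomes [7, 9, 13, 14, 28, 16, 26]. The pivot is placed at index 3. All elements to the left of the pivot are <= 14, and all elements to the right are > 14.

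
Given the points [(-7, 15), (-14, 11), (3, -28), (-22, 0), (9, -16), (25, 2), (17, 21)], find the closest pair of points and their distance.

Computing all pairwise distances among 7 points:

d((-7, 15), (-14, 11)) = 8.0623 <-- minimum
d((-7, 15), (3, -28)) = 44.1475
d((-7, 15), (-22, 0)) = 21.2132
d((-7, 15), (9, -16)) = 34.8855
d((-7, 15), (25, 2)) = 34.5398
d((-7, 15), (17, 21)) = 24.7386
d((-14, 11), (3, -28)) = 42.5441
d((-14, 11), (-22, 0)) = 13.6015
d((-14, 11), (9, -16)) = 35.4683
d((-14, 11), (25, 2)) = 40.025
d((-14, 11), (17, 21)) = 32.573
d((3, -28), (-22, 0)) = 37.5366
d((3, -28), (9, -16)) = 13.4164
d((3, -28), (25, 2)) = 37.2022
d((3, -28), (17, 21)) = 50.9608
d((-22, 0), (9, -16)) = 34.8855
d((-22, 0), (25, 2)) = 47.0425
d((-22, 0), (17, 21)) = 44.2945
d((9, -16), (25, 2)) = 24.0832
d((9, -16), (17, 21)) = 37.855
d((25, 2), (17, 21)) = 20.6155

Closest pair: (-7, 15) and (-14, 11) with distance 8.0623

The closest pair is (-7, 15) and (-14, 11) with Euclidean distance 8.0623. For 7 points, brute-force pairwise comparison is shown above. For large n, the divide-and-conquer algorithm (sort by x, recurse on halves, check the dividing strip) achieves O(n log n).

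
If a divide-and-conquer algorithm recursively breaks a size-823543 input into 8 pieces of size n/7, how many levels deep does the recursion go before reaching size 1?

For divide and conquer with division factor 7:

Problem sizes at each level:
Level 0: 823543
Level 1: 117649
Level 2: 16807
Level 3: 2401
Level 4: 343
Level 5: 49
Level 6: 7
Level 7: 1

The root is level 0 and the size-1 base case is level 7 (the tree spans levels 0 through 7, i.e. 8 levels counting the root), so the depth is the number of divisions: log_7(823543) = 7

The recursion tree depth is log_7(823543) = 7. At each level, the problem size is divided by 7, so it takes 7 divisions to reduce to a base case of size 1. The algorithm makes 8 recursive calls at each level.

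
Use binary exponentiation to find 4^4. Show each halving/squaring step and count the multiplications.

Computing 4^4 by squaring (build up from 4^1; each line after the first costs one multiplication):

4^1 = 4
4^2 = (4^1)^2 = 4^2 = 16
4^4 = (4^2)^2 = 16^2 = 256

Result: 256
Multiplications needed: 2 (2 lines after 4^1)

4^4 = 256. Using exponentiation by squaring, this requires 2 multiplications. The key idea: if the exponent is even, square the half-power; if odd, multiply by the base once.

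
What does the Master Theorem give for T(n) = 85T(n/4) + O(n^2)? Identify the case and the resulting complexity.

Master Theorem for T(n) = 85T(n/4) + O(n^2):

a = 85, b = 4, c = 2
log_b(a) = log_4(85) = 3.2047

Case 1: c = 2 < log_4(85) = 3.2047
T(n) = O(n^(log_4 85))

For T(n) = 85T(n/4) + O(n^2): log_4(85) = 3.2047. This is Case 1 of the Master Theorem (c < log_b(a), work dominated by leaves), giving O(n^(log_4 85)).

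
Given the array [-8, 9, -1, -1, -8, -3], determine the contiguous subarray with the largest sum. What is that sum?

Using Kadane's algorithm on [-8, 9, -1, -1, -8, -3]:

Scanning through the array:
Position 1 (value 9): max_ending_here = 9, max_so_far = 9
Position 2 (value -1): max_ending_here = 8, max_so_far = 9
Position 3 (value -1): max_ending_here = 7, max_so_far = 9
Position 4 (value -8): max_ending_here = -1, max_so_far = 9
Position 5 (value -3): max_ending_here = -3, max_so_far = 9

Maximum subarray: [9]
Maximum sum: 9

The maximum subarray is [9] with sum 9. This subarray runs from index 1 to index 1.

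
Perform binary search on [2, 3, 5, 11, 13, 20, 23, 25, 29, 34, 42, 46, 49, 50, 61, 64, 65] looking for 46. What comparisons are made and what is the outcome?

Binary search for 46 in [2, 3, 5, 11, 13, 20, 23, 25, 29, 34, 42, 46, 49, 50, 61, 64, 65]:

lo=0, hi=16, mid=8, arr[mid]=29 -> 29 < 46, search right half
lo=9, hi=16, mid=12, arr[mid]=49 -> 49 > 46, search left half
lo=9, hi=11, mid=10, arr[mid]=42 -> 42 < 46, search right half
lo=11, hi=11, mid=11, arr[mid]=46 -> Found target at index 11!

Binary search finds 46 at index 11 after 4 comparisons. The search repeatedly halves the search space by comparing with the middle element.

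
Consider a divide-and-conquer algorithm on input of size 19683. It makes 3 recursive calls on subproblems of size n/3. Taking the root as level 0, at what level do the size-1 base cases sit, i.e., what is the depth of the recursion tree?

For divide and conquer with division factor 3:

Problem sizes at each level:
Level 0: 19683
Level 1: 6561
Level 2: 2187
Level 3: 729
Level 4: 243
Level 5: 81
Level 6: 27
Level 7: 9
Level 8: 3
Level 9: 1

The root is level 0 and the size-1 base case is level 9 (the tree spans levels 0 through 9, i.e. 10 levels counting the root), so the depth is the number of divisions: log_3(19683) = 9

The recursion tree depth is log_3(19683) = 9. At each level, the problem size is divided by 3, so it takes 9 divisions to reduce to a base case of size 1. The algorithm makes 3 recursive calls at each level.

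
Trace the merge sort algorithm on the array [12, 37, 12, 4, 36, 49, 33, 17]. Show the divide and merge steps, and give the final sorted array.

Merge sort trace:

Split: [12, 37, 12, 4, 36, 49, 33, 17] -> [12, 37, 12, 4] and [36, 49, 33, 17]
  Split: [12, 37, 12, 4] -> [12, 37] and [12, 4]
    Split: [12, 37] -> [12] and [37]
    Merge: [12] + [37] -> [12, 37]
    Split: [12, 4] -> [12] and [4]
    Merge: [12] + [4] -> [4, 12]
  Merge: [12, 37] + [4, 12] -> [4, 12, 12, 37]
  Split: [36, 49, 33, 17] -> [36, 49] and [33, 17]
    Split: [36, 49] -> [36] and [49]
    Merge: [36] + [49] -> [36, 49]
    Split: [33, 17] -> [33] and [17]
    Merge: [33] + [17] -> [17, 33]
  Merge: [36, 49] + [17, 33] -> [17, 33, 36, 49]
Merge: [4, 12, 12, 37] + [17, 33, 36, 49] -> [4, 12, 12, 17, 33, 36, 37, 49]

Final sorted array: [4, 12, 12, 17, 33, 36, 37, 49]

The merge sort proceeds by recursively splitting the array and merging sorted halves.
After all merges, the sorted array is [4, 12, 12, 17, 33, 36, 37, 49].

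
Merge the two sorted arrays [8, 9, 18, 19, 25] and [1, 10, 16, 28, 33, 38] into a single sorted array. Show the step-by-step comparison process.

Merging process:

Compare 8 vs 1: take 1 from right. Merged: [1]
Compare 8 vs 10: take 8 from left. Merged: [1, 8]
Compare 9 vs 10: take 9 from left. Merged: [1, 8, 9]
Compare 18 vs 10: take 10 from right. Merged: [1, 8, 9, 10]
Compare 18 vs 16: take 16 from right. Merged: [1, 8, 9, 10, 16]
Compare 18 vs 28: take 18 from left. Merged: [1, 8, 9, 10, 16, 18]
Compare 19 vs 28: take 19 from left. Merged: [1, 8, 9, 10, 16, 18, 19]
Compare 25 vs 28: take 25 from left. Merged: [1, 8, 9, 10, 16, 18, 19, 25]
Append remaining from right: [28, 33, 38]. Merged: [1, 8, 9, 10, 16, 18, 19, 25, 28, 33, 38]

Final merged array: [1, 8, 9, 10, 16, 18, 19, 25, 28, 33, 38]
Total comparisons: 8

The merged array is [1, 8, 9, 10, 16, 18, 19, 25, 28, 33, 38], requiring 8 comparisons. The merge step runs in O(n) time where n is the total number of elements.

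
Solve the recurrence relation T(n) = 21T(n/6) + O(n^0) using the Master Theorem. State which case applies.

Master Theorem for T(n) = 21T(n/6) + O(n^0):

a = 21, b = 6, c = 0
log_b(a) = log_6(21) = 1.6992

Case 1: c = 0 < log_6(21) = 1.6992
T(n) = O(n^(log_6 21))

For T(n) = 21T(n/6) + O(n^0): log_6(21) = 1.6992. This is Case 1 of the Master Theorem (c < log_b(a), work dominated by leaves), giving O(n^(log_6 21)).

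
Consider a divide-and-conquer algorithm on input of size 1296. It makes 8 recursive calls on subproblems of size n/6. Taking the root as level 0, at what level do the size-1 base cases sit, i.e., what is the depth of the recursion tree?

For divide and conquer with division factor 6:

Problem sizes at each level:
Level 0: 1296
Level 1: 216
Level 2: 36
Level 3: 6
Level 4: 1

The root is level 0 and the size-1 base case is level 4 (the tree spans levels 0 through 4, i.e. 5 levels counting the root), so the depth is the number of divisions: log_6(1296) = 4

The recursion tree depth is log_6(1296) = 4. At each level, the problem size is divided by 6, so it takes 4 divisions to reduce to a base case of size 1. The algorithm makes 8 recursive calls at each level.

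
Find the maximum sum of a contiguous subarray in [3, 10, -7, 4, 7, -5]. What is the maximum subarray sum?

Using Kadane's algorithm on [3, 10, -7, 4, 7, -5]:

Scanning through the array:
Position 1 (value 10): max_ending_here = 13, max_so_far = 13
Position 2 (value -7): max_ending_here = 6, max_so_far = 13
Position 3 (value 4): max_ending_here = 10, max_so_far = 13
Position 4 (value 7): max_ending_here = 17, max_so_far = 17
Position 5 (value -5): max_ending_here = 12, max_so_far = 17

Maximum subarray: [3, 10, -7, 4, 7]
Maximum sum: 17

The maximum subarray is [3, 10, -7, 4, 7] with sum 17. This subarray runs from index 0 to index 4.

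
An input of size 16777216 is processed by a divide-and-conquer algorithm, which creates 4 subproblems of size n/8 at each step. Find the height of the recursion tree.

For divide and conquer with division factor 8:

Problem sizes at each level:
Level 0: 16777216
Level 1: 2097152
Level 2: 262144
Level 3: 32768
Level 4: 4096
Level 5: 512
Level 6: 64
Level 7: 8
Level 8: 1

The root is level 0 and the size-1 base case is level 8 (the tree spans levels 0 through 8, i.e. 9 levels counting the root), so the depth is the number of divisions: log_8(16777216) = 8

The recursion tree depth is log_8(16777216) = 8. At each level, the problem size is divided by 8, so it takes 8 divisions to reduce to a base case of size 1. The algorithm makes 4 recursive calls at each level.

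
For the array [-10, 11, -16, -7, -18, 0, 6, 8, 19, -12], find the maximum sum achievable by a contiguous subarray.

Using Kadane's algorithm on [-10, 11, -16, -7, -18, 0, 6, 8, 19, -12]:

Scanning through the array:
Position 1 (value 11): max_ending_here = 11, max_so_far = 11
Position 2 (value -16): max_ending_here = -5, max_so_far = 11
Position 3 (value -7): max_ending_here = -7, max_so_far = 11
Position 4 (value -18): max_ending_here = -18, max_so_far = 11
Position 5 (value 0): max_ending_here = 0, max_so_far = 11
Position 6 (value 6): max_ending_here = 6, max_so_far = 11
Position 7 (value 8): max_ending_here = 14, max_so_far = 14
Position 8 (value 19): max_ending_here = 33, max_so_far = 33
Position 9 (value -12): max_ending_here = 21, max_so_far = 33

Maximum subarray: [0, 6, 8, 19]
Maximum sum: 33

The maximum subarray is [0, 6, 8, 19] with sum 33. This subarray runs from index 5 to index 8.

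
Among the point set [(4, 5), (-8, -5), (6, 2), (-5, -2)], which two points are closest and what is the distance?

Computing all pairwise distances among 4 points:

d((4, 5), (-8, -5)) = 15.6205
d((4, 5), (6, 2)) = 3.6056 <-- minimum
d((4, 5), (-5, -2)) = 11.4018
d((-8, -5), (6, 2)) = 15.6525
d((-8, -5), (-5, -2)) = 4.2426
d((6, 2), (-5, -2)) = 11.7047

Closest pair: (4, 5) and (6, 2) with distance 3.6056

The closest pair is (4, 5) and (6, 2) with Euclidean distance 3.6056. For 4 points, brute-force pairwise comparison is shown above. For large n, the divide-and-conquer algorithm (sort by x, recurse on halves, check the dividing strip) achieves O(n log n).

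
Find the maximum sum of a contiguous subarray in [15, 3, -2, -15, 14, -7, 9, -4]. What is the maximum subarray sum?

Using Kadane's algorithm on [15, 3, -2, -15, 14, -7, 9, -4]:

Scanning through the array:
Position 1 (value 3): max_ending_here = 18, max_so_far = 18
Position 2 (value -2): max_ending_here = 16, max_so_far = 18
Position 3 (value -15): max_ending_here = 1, max_so_far = 18
Position 4 (value 14): max_ending_here = 15, max_so_far = 18
Position 5 (value -7): max_ending_here = 8, max_so_far = 18
Position 6 (value 9): max_ending_here = 17, max_so_far = 18
Position 7 (value -4): max_ending_here = 13, max_so_far = 18

Maximum subarray: [15, 3]
Maximum sum: 18

The maximum subarray is [15, 3] with sum 18. This subarray runs from index 0 to index 1.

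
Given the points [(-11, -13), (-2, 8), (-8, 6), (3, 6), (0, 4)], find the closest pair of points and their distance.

Computing all pairwise distances among 5 points:

d((-11, -13), (-2, 8)) = 22.8473
d((-11, -13), (-8, 6)) = 19.2354
d((-11, -13), (3, 6)) = 23.6008
d((-11, -13), (0, 4)) = 20.2485
d((-2, 8), (-8, 6)) = 6.3246
d((-2, 8), (3, 6)) = 5.3852
d((-2, 8), (0, 4)) = 4.4721
d((-8, 6), (3, 6)) = 11.0
d((-8, 6), (0, 4)) = 8.2462
d((3, 6), (0, 4)) = 3.6056 <-- minimum

Closest pair: (3, 6) and (0, 4) with distance 3.6056

The closest pair is (3, 6) and (0, 4) with Euclidean distance 3.6056. For 5 points, brute-force pairwise comparison is shown above. For large n, the divide-and-conquer algorithm (sort by x, recurse on halves, check the dividing strip) achieves O(n log n).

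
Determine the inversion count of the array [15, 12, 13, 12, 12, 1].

Finding inversions in [15, 12, 13, 12, 12, 1]:

(0, 1): arr[0]=15 > arr[1]=12
(0, 2): arr[0]=15 > arr[2]=13
(0, 3): arr[0]=15 > arr[3]=12
(0, 4): arr[0]=15 > arr[4]=12
(0, 5): arr[0]=15 > arr[5]=1
(1, 5): arr[1]=12 > arr[5]=1
(2, 3): arr[2]=13 > arr[3]=12
(2, 4): arr[2]=13 > arr[4]=12
(2, 5): arr[2]=13 > arr[5]=1
(3, 5): arr[3]=12 > arr[5]=1
(4, 5): arr[4]=12 > arr[5]=1

Total inversions: 11

The array has 11 inversion(s): (0,1), (0,2), (0,3), (0,4), (0,5), (1,5), (2,3), (2,4), (2,5), (3,5), (4,5). Each pair (i,j) satisfies i < j and arr[i] > arr[j].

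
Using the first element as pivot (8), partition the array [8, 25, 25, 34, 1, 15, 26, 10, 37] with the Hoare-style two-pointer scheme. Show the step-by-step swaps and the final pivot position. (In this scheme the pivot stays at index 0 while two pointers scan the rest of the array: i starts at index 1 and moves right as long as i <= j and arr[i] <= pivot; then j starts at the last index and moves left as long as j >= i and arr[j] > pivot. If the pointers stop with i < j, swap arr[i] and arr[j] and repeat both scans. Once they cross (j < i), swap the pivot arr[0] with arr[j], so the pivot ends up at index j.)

Hoare-style two-pointer partition with pivot = 8:

Initial array: [8, 25, 25, 34, 1, 15, 26, 10, 37]

Pointers start at i = 1, j = 8.
i stops at index 1 (arr[1]=25 > 8), j stops at index 4 (arr[4]=1 <= 8): swap arr[1] and arr[4], array becomes [8, 1, 25, 34, 25, 15, 26, 10, 37]
i ends at 2, j ends at 1: the pointers have crossed (j < i), so scanning stops.

Swap pivot arr[0] with arr[1] to place pivot at position 1: [1, 8, 25, 34, 25, 15, 26, 10, 37]
Pivot position: 1

After partitioning with pivot 8, the array becomes [1, 8, 25, 34, 25, 15, 26, 10, 37]. The pivot is placed at index 1. All elements to the left of the pivot are <= 8, and all elements to the right are > 8.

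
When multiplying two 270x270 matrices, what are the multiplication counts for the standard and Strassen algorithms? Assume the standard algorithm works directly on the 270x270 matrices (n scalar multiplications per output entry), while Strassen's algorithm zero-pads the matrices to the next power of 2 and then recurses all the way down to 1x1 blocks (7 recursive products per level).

Matrix multiplication for 270x270 matrices:

Strassen's algorithm requires power-of-2 dimensions. Pad 270x270 to 512x512 (next power of 2).

Standard algorithm: 270^3 = 19683000 multiplications
Strassen's algorithm: 7^(log2(512)) = 7^9 = 40353607 multiplications
Difference: 19683000 - 40353607 = -20670607 (Strassen uses MORE here due to padding overhead — for small or just-over-power-of-2 n, padding can outweigh the per-level savings)

Standard: 19683000 multiplications (270^3). Strassen: 40353607 multiplications (7^9, after padding to 512x512). Strassen reduces 8 recursive multiplications to 7 at each level.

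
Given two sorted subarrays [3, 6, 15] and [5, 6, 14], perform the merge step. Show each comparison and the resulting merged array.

Merging process:

Compare 3 vs 5: take 3 from left. Merged: [3]
Compare 6 vs 5: take 5 from right. Merged: [3, 5]
Compare 6 vs 6: take 6 from left. Merged: [3, 5, 6]
Compare 15 vs 6: take 6 from right. Merged: [3, 5, 6, 6]
Compare 15 vs 14: take 14 from right. Merged: [3, 5, 6, 6, 14]
Append remaining from left: [15]. Merged: [3, 5, 6, 6, 14, 15]

Final merged array: [3, 5, 6, 6, 14, 15]
Total comparisons: 5

The merged array is [3, 5, 6, 6, 14, 15], requiring 5 comparisons. The merge step runs in O(n) time where n is the total number of elements.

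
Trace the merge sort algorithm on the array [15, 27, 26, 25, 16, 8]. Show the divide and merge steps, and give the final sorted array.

Merge sort trace:

Split: [15, 27, 26, 25, 16, 8] -> [15, 27, 26] and [25, 16, 8]
  Split: [15, 27, 26] -> [15] and [27, 26]
    Split: [27, 26] -> [27] and [26]
    Merge: [27] + [26] -> [26, 27]
  Merge: [15] + [26, 27] -> [15, 26, 27]
  Split: [25, 16, 8] -> [25] and [16, 8]
    Split: [16, 8] -> [16] and [8]
    Merge: [16] + [8] -> [8, 16]
  Merge: [25] + [8, 16] -> [8, 16, 25]
Merge: [15, 26, 27] + [8, 16, 25] -> [8, 15, 16, 25, 26, 27]

Final sorted array: [8, 15, 16, 25, 26, 27]

The merge sort proceeds by recursively splitting the array and merging sorted halves.
After all merges, the sorted array is [8, 15, 16, 25, 26, 27].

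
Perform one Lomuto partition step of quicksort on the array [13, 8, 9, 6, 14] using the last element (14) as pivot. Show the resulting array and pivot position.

Lomuto partition with pivot = 14:

Initial array: [13, 8, 9, 6, 14]

arr[0]=13 <= 14: swap with position 0, array becomes [13, 8, 9, 6, 14]
arr[1]=8 <= 14: swap with position 1, array becomes [13, 8, 9, 6, 14]
arr[2]=9 <= 14: swap with position 2, array becomes [13, 8, 9, 6, 14]
arr[3]=6 <= 14: swap with position 3, array becomes [13, 8, 9, 6, 14]

Place pivot at position 4: [13, 8, 9, 6, 14]
Pivot position: 4

After partitioning with pivot 14, the array becomes [13, 8, 9, 6, 14]. The pivot is placed at index 4. All elements to the left of the pivot are <= 14, and all elements to the right are > 14.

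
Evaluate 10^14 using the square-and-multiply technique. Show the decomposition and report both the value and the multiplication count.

Computing 10^14 by squaring (build up from 10^1; each line after the first costs one multiplication):

10^1 = 10
10^2 = (10^1)^2 = 10^2 = 100
10^3 = 10 * 10^2 = 10 * 100 = 1000
10^6 = (10^3)^2 = 1000^2 = 1000000
10^7 = 10 * 10^6 = 10 * 1000000 = 10000000
10^14 = (10^7)^2 = 10000000^2 = 100000000000000

Result: 100000000000000
Multiplications needed: 5 (5 lines after 10^1)

10^14 = 100000000000000. Using exponentiation by squaring, this requires 5 multiplications. The key idea: if the exponent is even, square the half-power; if odd, multiply by the base once.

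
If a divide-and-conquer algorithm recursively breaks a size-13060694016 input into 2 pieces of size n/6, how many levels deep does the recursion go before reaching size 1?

For divide and conquer with division factor 6:

Problem sizes at each level:
Level 0: 13060694016
Level 1: 2176782336
Level 2: 362797056
Level 3: 60466176
Level 4: 10077696
Level 5: 1679616
Level 6: 279936
Level 7: 46656
Level 8: 7776
Level 9: 1296
Level 10: 216
Level 11: 36
Level 12: 6
Level 13: 1

The root is level 0 and the size-1 base case is level 13 (the tree spans levels 0 through 13, i.e. 14 levels counting the root), so the depth is the number of divisions: log_6(13060694016) = 13

The recursion tree depth is log_6(13060694016) = 13. At each level, the problem size is divided by 6, so it takes 13 divisions to reduce to a base case of size 1. The algorithm makes 2 recursive calls at each level.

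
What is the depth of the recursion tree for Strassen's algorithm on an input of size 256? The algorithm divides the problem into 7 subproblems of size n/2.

For divide and conquer with division factor 2:

Problem sizes at each level:
Level 0: 256
Level 1: 128
Level 2: 64
Level 3: 32
Level 4: 16
Level 5: 8
Level 6: 4
Level 7: 2
Level 8: 1

The root is level 0 and the size-1 base case is level 8 (the tree spans levels 0 through 8, i.e. 9 levels counting the root), so the depth is the number of divisions: log_2(256) = 8

The recursion tree depth is log_2(256) = 8. At each level, the problem size is divided by 2, so it takes 8 divisions to reduce to a base case of size 1. The algorithm makes 7 recursive calls at each level.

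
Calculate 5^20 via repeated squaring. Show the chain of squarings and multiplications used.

Computing 5^20 by squaring (build up from 5^1; each line after the first costs one multiplication):

5^1 = 5
5^2 = (5^1)^2 = 5^2 = 25
5^4 = (5^2)^2 = 25^2 = 625
5^5 = 5 * 5^4 = 5 * 625 = 3125
5^10 = (5^5)^2 = 3125^2 = 9765625
5^20 = (5^10)^2 = 9765625^2 = 95367431640625

Result: 95367431640625
Multiplications needed: 5 (5 lines after 5^1)

5^20 = 95367431640625. Using exponentiation by squaring, this requires 5 multiplications. The key idea: if the exponent is even, square the half-power; if odd, multiply by the base once.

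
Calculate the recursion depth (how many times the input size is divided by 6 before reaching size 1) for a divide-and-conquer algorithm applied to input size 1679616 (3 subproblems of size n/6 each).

For divide and conquer with division factor 6:

Problem sizes at each level:
Level 0: 1679616
Level 1: 279936
Level 2: 46656
Level 3: 7776
Level 4: 1296
Level 5: 216
Level 6: 36
Level 7: 6
Level 8: 1

The root is level 0 and the size-1 base case is level 8 (the tree spans levels 0 through 8, i.e. 9 levels counting the root), so the depth is the number of divisions: log_6(1679616) = 8

The recursion tree depth is log_6(1679616) = 8. At each level, the problem size is divided by 6, so it takes 8 divisions to reduce to a base case of size 1. The algorithm makes 3 recursive calls at each level.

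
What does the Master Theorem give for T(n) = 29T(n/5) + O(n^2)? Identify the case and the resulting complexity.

Master Theorem for T(n) = 29T(n/5) + O(n^2):

a = 29, b = 5, c = 2
log_b(a) = log_5(29) = 2.0922

Case 1: c = 2 < log_5(29) = 2.0922
T(n) = O(n^(log_5 29))

For T(n) = 29T(n/5) + O(n^2): log_5(29) = 2.0922. This is Case 1 of the Master Theorem (c < log_b(a), work dominated by leaves), giving O(n^(log_5 29)).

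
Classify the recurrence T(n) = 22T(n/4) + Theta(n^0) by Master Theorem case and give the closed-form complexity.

Master Theorem for T(n) = 22T(n/4) + O(n^0):

a = 22, b = 4, c = 0
log_b(a) = log_4(22) = 2.2297

Case 1: c = 0 < log_4(22) = 2.2297
T(n) = O(n^(log_4 22))

For T(n) = 22T(n/4) + O(n^0): log_4(22) = 2.2297. This is Case 1 of the Master Theorem (c < log_b(a), work dominated by leaves), giving O(n^(log_4 22)).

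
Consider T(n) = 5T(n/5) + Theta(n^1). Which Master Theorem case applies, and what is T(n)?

Master Theorem for T(n) = 5T(n/5) + O(n^1):

a = 5, b = 5, c = 1
log_b(a) = log_5(5) = 1.0000

Case 2: c = 1 = log_5(5) = 1.0000
T(n) = O(n^1 log n) = O(n log n)

For T(n) = 5T(n/5) + O(n^1): log_5(5) = 1.0000. This is Case 2 of the Master Theorem (c = log_b(a), equal work at all levels), giving O(n log n).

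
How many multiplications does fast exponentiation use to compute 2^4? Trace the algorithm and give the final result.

Computing 2^4 by squaring (build up from 2^1; each line after the first costs one multiplication):

2^1 = 2
2^2 = (2^1)^2 = 2^2 = 4
2^4 = (2^2)^2 = 4^2 = 16

Result: 16
Multiplications needed: 2 (2 lines after 2^1)

2^4 = 16. Using exponentiation by squaring, this requires 2 multiplications. The key idea: if the exponent is even, square the half-power; if odd, multiply by the base once.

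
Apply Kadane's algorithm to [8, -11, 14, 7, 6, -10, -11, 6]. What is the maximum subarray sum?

Using Kadane's algorithm on [8, -11, 14, 7, 6, -10, -11, 6]:

Scanning through the array:
Position 1 (value -11): max_ending_here = -3, max_so_far = 8
Position 2 (value 14): max_ending_here = 14, max_so_far = 14
Position 3 (value 7): max_ending_here = 21, max_so_far = 21
Position 4 (value 6): max_ending_here = 27, max_so_far = 27
Position 5 (value -10): max_ending_here = 17, max_so_far = 27
Position 6 (value -11): max_ending_here = 6, max_so_far = 27
Position 7 (value 6): max_ending_here = 12, max_so_far = 27

Maximum subarray: [14, 7, 6]
Maximum sum: 27

The maximum subarray is [14, 7, 6] with sum 27. This subarray runs from index 2 to index 4.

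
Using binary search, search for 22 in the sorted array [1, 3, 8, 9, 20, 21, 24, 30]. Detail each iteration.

Binary search for 22 in [1, 3, 8, 9, 20, 21, 24, 30]:

lo=0, hi=7, mid=3, arr[mid]=9 -> 9 < 22, search right half
lo=4, hi=7, mid=5, arr[mid]=21 -> 21 < 22, search right half
lo=6, hi=7, mid=6, arr[mid]=24 -> 24 > 22, search left half
lo=6 > hi=5, target 22 not found

Binary search determines that 22 is not in the array after 3 comparisons. The search space was exhausted without finding the target.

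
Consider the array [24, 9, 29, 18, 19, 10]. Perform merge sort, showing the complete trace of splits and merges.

Merge sort trace:

Split: [24, 9, 29, 18, 19, 10] -> [24, 9, 29] and [18, 19, 10]
  Split: [24, 9, 29] -> [24] and [9, 29]
    Split: [9, 29] -> [9] and [29]
    Merge: [9] + [29] -> [9, 29]
  Merge: [24] + [9, 29] -> [9, 24, 29]
  Split: [18, 19, 10] -> [18] and [19, 10]
    Split: [19, 10] -> [19] and [10]
    Merge: [19] + [10] -> [10, 19]
  Merge: [18] + [10, 19] -> [10, 18, 19]
Merge: [9, 24, 29] + [10, 18, 19] -> [9, 10, 18, 19, 24, 29]

Final sorted array: [9, 10, 18, 19, 24, 29]

The merge sort proceeds by recursively splitting the array and merging sorted halves.
After all merges, the sorted array is [9, 10, 18, 19, 24, 29].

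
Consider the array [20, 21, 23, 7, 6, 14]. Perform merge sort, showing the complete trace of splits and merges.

Merge sort trace:

Split: [20, 21, 23, 7, 6, 14] -> [20, 21, 23] and [7, 6, 14]
  Split: [20, 21, 23] -> [20] and [21, 23]
    Split: [21, 23] -> [21] and [23]
    Merge: [21] + [23] -> [21, 23]
  Merge: [20] + [21, 23] -> [20, 21, 23]
  Split: [7, 6, 14] -> [7] and [6, 14]
    Split: [6, 14] -> [6] and [14]
    Merge: [6] + [14] -> [6, 14]
  Merge: [7] + [6, 14] -> [6, 7, 14]
Merge: [20, 21, 23] + [6, 7, 14] -> [6, 7, 14, 20, 21, 23]

Final sorted array: [6, 7, 14, 20, 21, 23]

The merge sort proceeds by recursively splitting the array and merging sorted halves.
After all merges, the sorted array is [6, 7, 14, 20, 21, 23].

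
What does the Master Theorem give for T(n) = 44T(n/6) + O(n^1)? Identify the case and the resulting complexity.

Master Theorem for T(n) = 44T(n/6) + O(n^1):

a = 44, b = 6, c = 1
log_b(a) = log_6(44) = 2.1120

Case 1: c = 1 < log_6(44) = 2.1120
T(n) = O(n^(log_6 44))

For T(n) = 44T(n/6) + O(n^1): log_6(44) = 2.1120. This is Case 1 of the Master Theorem (c < log_b(a), work dominated by leaves), giving O(n^(log_6 44)).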